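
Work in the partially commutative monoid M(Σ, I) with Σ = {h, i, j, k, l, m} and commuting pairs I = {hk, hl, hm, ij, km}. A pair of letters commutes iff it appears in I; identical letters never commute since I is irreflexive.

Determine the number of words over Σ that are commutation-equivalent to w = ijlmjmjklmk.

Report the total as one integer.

piece 0:i — minimal
piece 1:j — minimal
piece 2:l rests on {0:i, 1:j}
piece 3:m rests on {2:l}
piece 4:j rests on {3:m}
piece 5:m rests on {4:j}
piece 6:j rests on {5:m}
piece 7:k rests on {6:j}
piece 8:l rests on {7:k}
piece 9:m rests on {8:l}
piece 10:k rests on {8:l}
minimal pieces: {0:i, 1:j}
ways to finish when only these pieces remain (= sum over removing one remaining piece with nothing left below it):
  1 left: {9}→1  {10}→1
  2 left: {9,10}→2
  3 left: {8,9,10}→2
  4 left: {7,8,9,10}→2
  5 left: {6,7,8,9,10}→2
  6 left: {5,6,7,8,9,10}→2
  7 left: {4,5,6,7,8,9,10}→2
  8 left: {3,4,5,6,7,8,9,10}→2
  9 left: {2,3,4,5,6,7,8,9,10}→2
  placing 0:i first → 2 extensions
  placing 1:j first → 2 extensions
total linear extensions = 4

4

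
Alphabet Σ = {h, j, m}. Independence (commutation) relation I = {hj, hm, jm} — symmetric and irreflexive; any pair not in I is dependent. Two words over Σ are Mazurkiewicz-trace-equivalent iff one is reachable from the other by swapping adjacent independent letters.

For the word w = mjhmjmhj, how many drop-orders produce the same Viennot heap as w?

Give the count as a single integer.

0(m) covers ∅
1(j) covers ∅
2(h) covers ∅
3(m) covers 0:m
4(j) covers 1:j
5(m) covers 3:m
6(h) covers 2:h
7(j) covers 4:j
floor of heap: 0:m, 1:j, 2:h
completions by unplaced set U, small U first (add the entries for U minus each lowest piece of U):
  |U|=1: {5}:1  {6}:1  {7}:1
  |U|=2: {2,6}:1  {3,5}:1  {4,7}:1  {5,6}:2  {5,7}:2  {6,7}:2
  |U|=3: {0,3,5}:1  {1,4,7}:1  {2,5,6}:3  {2,6,7}:3  {3,5,6}:3  {3,5,7}:3  {4,5,7}:3  {4,6,7}:3  {5,6,7}:6
  |U|=4: {0,3,5,6}:4  {0,3,5,7}:4  {1,4,5,7}:4  {1,4,6,7}:4  {2,3,5,6}:6  {2,4,6,7}:6  {2,5,6,7}:12  {3,4,5,7}:6  {3,5,6,7}:12  {4,5,6,7}:12
  |U|=5: {0,2,3,5,6}:10  {0,3,4,5,7}:10  {0,3,5,6,7}:20  {1,2,4,6,7}:10  {1,3,4,5,7}:10  {1,4,5,6,7}:20  {2,3,5,6,7}:30  {2,4,5,6,7}:30  {3,4,5,6,7}:30
  |U|=6: {0,1,3,4,5,7}:20  {0,2,3,5,6,7}:60  {0,3,4,5,6,7}:60  {1,2,4,5,6,7}:60  {1,3,4,5,6,7}:60  {2,3,4,5,6,7}:90
  start at 0(m): 210
  start at 1(j): 210
  start at 2(h): 140
sum over floor = 560

560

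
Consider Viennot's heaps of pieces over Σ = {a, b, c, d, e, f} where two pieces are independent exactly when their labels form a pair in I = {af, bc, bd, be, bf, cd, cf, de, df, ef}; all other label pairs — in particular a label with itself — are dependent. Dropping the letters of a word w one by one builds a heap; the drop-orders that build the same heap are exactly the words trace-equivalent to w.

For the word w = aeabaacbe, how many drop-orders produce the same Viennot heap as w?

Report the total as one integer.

drop 0:a onto floor
drop 1:e onto {0:a}
drop 2:a onto {1:e}
drop 3:b onto {2:a}
drop 4:a onto {3:b}
drop 5:a onto {4:a}
drop 6:c onto {5:a}
drop 7:b onto {5:a}
drop 8:e onto {6:c}
ground layer = {0:a}
drop-orders for the pieces not yet dropped (sum over which currently-grounded one goes next):
  1 to go: {7} 1  {8} 1
  2 to go: {6,8} 1  {7,8} 2
  3 to go: {6,7,8} 3
  4 to go: {5,6,7,8} 3
  5 to go: {4,5,6,7,8} 3
  6 to go: {3,4,5,6,7,8} 3
  7 to go: {2,3,4,5,6,7,8} 3
  if 0:a drops first: 3 orders

3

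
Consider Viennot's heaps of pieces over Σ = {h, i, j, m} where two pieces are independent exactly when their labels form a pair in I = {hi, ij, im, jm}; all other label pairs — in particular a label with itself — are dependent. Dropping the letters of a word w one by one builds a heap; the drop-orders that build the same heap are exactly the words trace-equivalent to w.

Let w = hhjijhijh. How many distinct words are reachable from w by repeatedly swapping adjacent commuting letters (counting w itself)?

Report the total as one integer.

#0=h has no predecessor
#1=h depends on [0:h]
#2=j depends on [1:h]
#3=i has no predecessor
#4=j depends on [2:j]
#5=h depends on [4:j]
#6=i depends on [3:i]
#7=j depends on [5:h]
#8=h depends on [7:j]
sources: [0:h, 3:i]
N(rest) = Σ N(rest − s) over sources s of rest; N(one piece) = 1:
  size 1 → [6]=1  [8]=1
  size 2 → [3,6]=1  [6,8]=2  [7,8]=1
  size 3 → [3,6,8]=3  [5,7,8]=1  [6,7,8]=3
  size 4 → [3,6,7,8]=6  [4,5,7,8]=1  [5,6,7,8]=4
  size 5 → [2,4,5,7,8]=1  [3,5,6,7,8]=10  [4,5,6,7,8]=5
  size 6 → [1,2,4,5,7,8]=1  [2,4,5,6,7,8]=6  [3,4,5,6,7,8]=15
  size 7 → [0,1,2,4,5,7,8]=1  [1,2,4,5,6,7,8]=7  [2,3,4,5,6,7,8]=21
  first=0(h) contributes 28
  first=3(i) contributes 8
|[w]| = 36

36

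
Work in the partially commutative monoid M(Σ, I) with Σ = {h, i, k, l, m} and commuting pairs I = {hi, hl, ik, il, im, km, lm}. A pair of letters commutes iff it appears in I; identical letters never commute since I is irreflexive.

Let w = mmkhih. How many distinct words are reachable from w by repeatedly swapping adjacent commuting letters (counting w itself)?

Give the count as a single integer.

18

#0=m has no predecessor
#1=m depends on [0:m]
#2=k has no predecessor
#3=h depends on [1:m, 2:k]
#4=i has no predecessor
#5=h depends on [3:h]
sources: [0:m, 2:k, 4:i]
N(rest) = Σ N(rest − s) over sources s of rest; N(one piece) = 1:
  size 1 → [4]=1  [5]=1
  size 2 → [3,5]=1  [4,5]=2
  size 3 → [1,3,5]=1  [2,3,5]=1  [3,4,5]=3
  size 4 → [0,1,3,5]=1  [1,2,3,5]=2  [1,3,4,5]=4  [2,3,4,5]=4
  first=0(m) contributes 10
  first=2(k) contributes 5
  first=4(i) contributes 3
|[w]| = 18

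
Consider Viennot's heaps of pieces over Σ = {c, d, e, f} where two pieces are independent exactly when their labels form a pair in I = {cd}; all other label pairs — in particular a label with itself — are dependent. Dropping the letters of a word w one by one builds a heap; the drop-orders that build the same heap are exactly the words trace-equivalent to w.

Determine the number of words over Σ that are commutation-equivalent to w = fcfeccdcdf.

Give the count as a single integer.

#0=f has no predecessor
#1=c depends on [0:f]
#2=f depends on [1:c]
#3=e depends on [2:f]
#4=c depends on [3:e]
#5=c depends on [4:c]
#6=d depends on [3:e]
#7=c depends on [5:c]
#8=d depends on [6:d]
#9=f depends on [7:c, 8:d]
sources: [0:f]
N(rest) = Σ N(rest − s) over sources s of rest; N(one piece) = 1:
  size 1 → [9]=1
  size 2 → [7,9]=1  [8,9]=1
  size 3 → [5,7,9]=1  [6,8,9]=1  [7,8,9]=2
  size 4 → [4,5,7,9]=1  [5,7,8,9]=3  [6,7,8,9]=3
  size 5 → [4,5,7,8,9]=4  [5,6,7,8,9]=6
  size 6 → [4,5,6,7,8,9]=10
  size 7 → [3,4,5,6,7,8,9]=10
  size 8 → [2,3,4,5,6,7,8,9]=10
  first=0(f) contributes 10

10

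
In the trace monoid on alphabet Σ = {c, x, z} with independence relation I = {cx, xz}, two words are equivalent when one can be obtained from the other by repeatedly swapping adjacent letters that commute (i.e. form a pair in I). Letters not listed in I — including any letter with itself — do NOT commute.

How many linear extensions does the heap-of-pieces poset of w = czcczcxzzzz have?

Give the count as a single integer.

drop 0:c onto floor
drop 1:z onto {0:c}
drop 2:c onto {1:z}
drop 3:c onto {2:c}
drop 4:z onto {3:c}
drop 5:c onto {4:z}
drop 6:x onto floor
drop 7:z onto {5:c}
drop 8:z onto {7:z}
drop 9:z onto {8:z}
drop 10:z onto {9:z}
ground layer = {0:c, 6:x}
drop-orders for the pieces not yet dropped (sum over which currently-grounded one goes next):
  1 to go: {6} 1  {10} 1
  2 to go: {6,10} 2  {9,10} 1
  3 to go: {6,9,10} 3  {8,9,10} 1
  4 to go: {6,8,9,10} 4  {7,8,9,10} 1
  5 to go: {5,7,8,9,10} 1  {6,7,8,9,10} 5
  6 to go: {4,5,7,8,9,10} 1  {5,6,7,8,9,10} 6
  7 to go: {3,4,5,7,8,9,10} 1  {4,5,6,7,8,9,10} 7
  8 to go: {2,3,4,5,7,8,9,10} 1  {3,4,5,6,7,8,9,10} 8
  9 to go: {1,2,3,4,5,7,8,9,10} 1  {2,3,4,5,6,7,8,9,10} 9
  if 0:c drops first: 10 orders
  if 6:x drops first: 1 orders
heap linearizations: 11

11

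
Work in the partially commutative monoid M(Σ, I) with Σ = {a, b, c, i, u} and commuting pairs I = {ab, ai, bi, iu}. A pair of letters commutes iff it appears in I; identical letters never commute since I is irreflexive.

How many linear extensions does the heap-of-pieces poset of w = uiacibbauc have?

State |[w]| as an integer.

#0=u has no predecessor
#1=i has no predecessor
#2=a depends on [0:u]
#3=c depends on [1:i, 2:a]
#4=i depends on [3:c]
#5=b depends on [3:c]
#6=b depends on [5:b]
#7=a depends on [3:c]
#8=u depends on [6:b, 7:a]
#9=c depends on [4:i, 8:u]
sources: [0:u, 1:i]
N(rest) = Σ N(rest − s) over sources s of rest; N(one piece) = 1:
  size 1 → [9]=1
  size 2 → [4,9]=1  [8,9]=1
  size 3 → [4,8,9]=2  [6,8,9]=1  [7,8,9]=1
  size 4 → [4,6,8,9]=3  [4,7,8,9]=3  [5,6,8,9]=1  [6,7,8,9]=2
  size 5 → [4,5,6,8,9]=4  [4,6,7,8,9]=8  [5,6,7,8,9]=3
  size 6 → [4,5,6,7,8,9]=15
  size 7 → [3,4,5,6,7,8,9]=15
  size 8 → [1,3,4,5,6,7,8,9]=15  [2,3,4,5,6,7,8,9]=15
  first=0(u) contributes 30
  first=1(i) contributes 15
|[w]| = 45

45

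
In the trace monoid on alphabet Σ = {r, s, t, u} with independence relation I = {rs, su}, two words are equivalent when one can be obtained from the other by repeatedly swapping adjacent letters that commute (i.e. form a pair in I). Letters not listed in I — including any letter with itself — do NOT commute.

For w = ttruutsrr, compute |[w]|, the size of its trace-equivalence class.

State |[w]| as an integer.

drop 0:t onto floor
drop 1:t onto {0:t}
drop 2:r onto {1:t}
drop 3:u onto {2:r}
drop 4:u onto {3:u}
drop 5:t onto {4:u}
drop 6:s onto {5:t}
drop 7:r onto {5:t}
drop 8:r onto {7:r}
ground layer = {0:t}
drop-orders for the pieces not yet dropped (sum over which currently-grounded one goes next):
  1 to go: {6} 1  {8} 1
  2 to go: {6,8} 2  {7,8} 1
  3 to go: {6,7,8} 3
  4 to go: {5,6,7,8} 3
  5 to go: {4,5,6,7,8} 3
  6 to go: {3,4,5,6,7,8} 3
  7 to go: {2,3,4,5,6,7,8} 3
  if 0:t drops first: 3 orders

3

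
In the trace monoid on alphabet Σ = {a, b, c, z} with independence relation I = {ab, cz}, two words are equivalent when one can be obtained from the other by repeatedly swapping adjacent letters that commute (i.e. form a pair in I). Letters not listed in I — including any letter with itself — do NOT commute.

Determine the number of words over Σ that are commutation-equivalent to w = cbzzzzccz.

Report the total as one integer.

0(c) covers ∅
1(b) covers 0:c
2(z) covers 1:b
3(z) covers 2:z
4(z) covers 3:z
5(z) covers 4:z
6(c) covers 1:b
7(c) covers 6:c
8(z) covers 5:z
floor of heap: 0:c
completions by unplaced set U, small U first (add the entries for U minus each lowest piece of U):
  |U|=1: {7}:1  {8}:1
  |U|=2: {5,8}:1  {6,7}:1  {7,8}:2
  |U|=3: {4,5,8}:1  {5,7,8}:3  {6,7,8}:3
  |U|=4: {3,4,5,8}:1  {4,5,7,8}:4  {5,6,7,8}:6
  |U|=5: {2,3,4,5,8}:1  {3,4,5,7,8}:5  {4,5,6,7,8}:10
  |U|=6: {2,3,4,5,7,8}:6  {3,4,5,6,7,8}:15
  |U|=7: {2,3,4,5,6,7,8}:21
  start at 0(c): 21

21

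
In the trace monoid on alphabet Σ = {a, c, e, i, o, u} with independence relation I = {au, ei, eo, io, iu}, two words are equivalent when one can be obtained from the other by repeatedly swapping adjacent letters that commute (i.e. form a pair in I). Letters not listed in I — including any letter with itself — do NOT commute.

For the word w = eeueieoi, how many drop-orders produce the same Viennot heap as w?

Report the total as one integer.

84

piece 0:e — minimal
piece 1:e rests on {0:e}
piece 2:u rests on {1:e}
piece 3:e rests on {2:u}
piece 4:i — minimal
piece 5:e rests on {3:e}
piece 6:o rests on {2:u}
piece 7:i rests on {4:i}
minimal pieces: {0:e, 4:i}
ways to finish when only these pieces remain (= sum over removing one remaining piece with nothing left below it):
  1 left: {5}→1  {6}→1  {7}→1
  2 left: {3,5}→1  {4,7}→1  {5,6}→2  {5,7}→2  {6,7}→2
  3 left: {3,5,6}→3  {3,5,7}→3  {4,5,7}→3  {4,6,7}→3  {5,6,7}→6
  4 left: {2,3,5,6}→3  {3,4,5,7}→6  {3,5,6,7}→12  {4,5,6,7}→12
  5 left: {1,2,3,5,6}→3  {2,3,5,6,7}→15  {3,4,5,6,7}→30
  6 left: {0,1,2,3,5,6}→3  {1,2,3,5,6,7}→18  {2,3,4,5,6,7}→45
  placing 0:e first → 63 extensions
  placing 4:i first → 21 extensions
total linear extensions = 84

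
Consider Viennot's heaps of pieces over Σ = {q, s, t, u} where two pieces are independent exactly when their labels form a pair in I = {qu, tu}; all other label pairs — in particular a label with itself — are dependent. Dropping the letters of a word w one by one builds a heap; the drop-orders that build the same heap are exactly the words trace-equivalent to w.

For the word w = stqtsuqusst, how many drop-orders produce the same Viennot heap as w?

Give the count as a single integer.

0(s) covers ∅
1(t) covers 0:s
2(q) covers 1:t
3(t) covers 2:q
4(s) covers 3:t
5(u) covers 4:s
6(q) covers 4:s
7(u) covers 5:u
8(s) covers 6:q, 7:u
9(s) covers 8:s
10(t) covers 9:s
floor of heap: 0:s
completions by unplaced set U, small U first (add the entries for U minus each lowest piece of U):
  |U|=1: {10}:1
  |U|=2: {9,10}:1
  |U|=3: {8,9,10}:1
  |U|=4: {6,8,9,10}:1  {7,8,9,10}:1
  |U|=5: {5,7,8,9,10}:1  {6,7,8,9,10}:2
  |U|=6: {5,6,7,8,9,10}:3
  |U|=7: {4,5,6,7,8,9,10}:3
  |U|=8: {3,4,5,6,7,8,9,10}:3
  |U|=9: {2,3,4,5,6,7,8,9,10}:3
  start at 0(s): 3

3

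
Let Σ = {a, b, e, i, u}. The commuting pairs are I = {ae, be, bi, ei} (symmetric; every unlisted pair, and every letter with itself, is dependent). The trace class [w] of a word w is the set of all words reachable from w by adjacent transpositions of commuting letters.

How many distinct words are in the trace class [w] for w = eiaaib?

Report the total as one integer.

0(e) covers ∅
1(i) covers ∅
2(a) covers 1:i
3(a) covers 2:a
4(i) covers 3:a
5(b) covers 3:a
floor of heap: 0:e, 1:i
completions by unplaced set U, small U first (add the entries for U minus each lowest piece of U):
  |U|=1: {0}:1  {4}:1  {5}:1
  |U|=2: {0,4}:2  {0,5}:2  {4,5}:2
  |U|=3: {0,4,5}:6  {3,4,5}:2
  |U|=4: {0,3,4,5}:8  {2,3,4,5}:2
  start at 0(e): 2
  start at 1(i): 10
sum over floor = 12

12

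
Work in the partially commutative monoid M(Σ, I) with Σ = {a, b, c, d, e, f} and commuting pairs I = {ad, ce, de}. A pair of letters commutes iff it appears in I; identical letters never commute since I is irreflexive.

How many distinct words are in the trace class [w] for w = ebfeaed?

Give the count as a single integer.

4

drop 0:e onto floor
drop 1:b onto {0:e}
drop 2:f onto {1:b}
drop 3:e onto {2:f}
drop 4:a onto {3:e}
drop 5:e onto {4:a}
drop 6:d onto {2:f}
ground layer = {0:e}
drop-orders for the pieces not yet dropped (sum over which currently-grounded one goes next):
  1 to go: {5} 1  {6} 1
  2 to go: {4,5} 1  {5,6} 2
  3 to go: {3,4,5} 1  {4,5,6} 3
  4 to go: {3,4,5,6} 4
  5 to go: {2,3,4,5,6} 4
  if 0:e drops first: 4 orders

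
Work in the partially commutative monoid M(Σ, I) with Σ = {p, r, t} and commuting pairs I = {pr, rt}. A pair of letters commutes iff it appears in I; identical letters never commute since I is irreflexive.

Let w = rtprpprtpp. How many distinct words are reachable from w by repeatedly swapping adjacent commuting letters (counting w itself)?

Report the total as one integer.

#0=r has no predecessor
#1=t has no predecessor
#2=p depends on [1:t]
#3=r depends on [0:r]
#4=p depends on [2:p]
#5=p depends on [4:p]
#6=r depends on [3:r]
#7=t depends on [5:p]
#8=p depends on [7:t]
#9=p depends on [8:p]
sources: [0:r, 1:t]
N(rest) = Σ N(rest − s) over sources s of rest; N(one piece) = 1:
  size 1 → [6]=1  [9]=1
  size 2 → [3,6]=1  [6,9]=2  [8,9]=1
  size 3 → [0,3,6]=1  [3,6,9]=3  [6,8,9]=3  [7,8,9]=1
  size 4 → [0,3,6,9]=4  [3,6,8,9]=6  [5,7,8,9]=1  [6,7,8,9]=4
  size 5 → [0,3,6,8,9]=10  [3,6,7,8,9]=10  [4,5,7,8,9]=1  [5,6,7,8,9]=5
  size 6 → [0,3,6,7,8,9]=20  [2,4,5,7,8,9]=1  [3,5,6,7,8,9]=15  [4,5,6,7,8,9]=6
  size 7 → [0,3,5,6,7,8,9]=35  [1,2,4,5,7,8,9]=1  [2,4,5,6,7,8,9]=7  [3,4,5,6,7,8,9]=21
  size 8 → [0,3,4,5,6,7,8,9]=56  [1,2,4,5,6,7,8,9]=8  [2,3,4,5,6,7,8,9]=28
  first=0(r) contributes 36
  first=1(t) contributes 84
|[w]| = 120

120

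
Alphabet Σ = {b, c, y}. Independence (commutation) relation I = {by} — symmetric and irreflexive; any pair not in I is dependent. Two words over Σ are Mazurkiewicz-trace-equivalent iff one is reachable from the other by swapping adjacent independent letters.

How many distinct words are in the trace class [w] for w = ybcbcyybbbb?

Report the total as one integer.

drop 0:y onto floor
drop 1:b onto floor
drop 2:c onto {0:y, 1:b}
drop 3:b onto {2:c}
drop 4:c onto {3:b}
drop 5:y onto {4:c}
drop 6:y onto {5:y}
drop 7:b onto {4:c}
drop 8:b onto {7:b}
drop 9:b onto {8:b}
drop 10:b onto {9:b}
ground layer = {0:y, 1:b}
drop-orders for the pieces not yet dropped (sum over which currently-grounded one goes next):
  1 to go: {6} 1  {10} 1
  2 to go: {5,6} 1  {6,10} 2  {9,10} 1
  3 to go: {5,6,10} 3  {6,9,10} 3  {8,9,10} 1
  4 to go: {5,6,9,10} 6  {6,8,9,10} 4  {7,8,9,10} 1
  5 to go: {5,6,8,9,10} 10  {6,7,8,9,10} 5
  6 to go: {5,6,7,8,9,10} 15
  7 to go: {4,5,6,7,8,9,10} 15
  8 to go: {3,4,5,6,7,8,9,10} 15
  9 to go: {2,3,4,5,6,7,8,9,10} 15
  if 0:y drops first: 15 orders
  if 1:b drops first: 15 orders
heap linearizations: 30

30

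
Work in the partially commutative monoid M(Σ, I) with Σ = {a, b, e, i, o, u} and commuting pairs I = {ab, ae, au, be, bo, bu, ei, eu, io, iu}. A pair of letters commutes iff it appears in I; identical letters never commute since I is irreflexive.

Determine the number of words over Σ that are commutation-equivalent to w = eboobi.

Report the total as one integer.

piece 0:e — minimal
piece 1:b — minimal
piece 2:o rests on {0:e}
piece 3:o rests on {2:o}
piece 4:b rests on {1:b}
piece 5:i rests on {4:b}
minimal pieces: {0:e, 1:b}
ways to finish when only these pieces remain (= sum over removing one remaining piece with nothing left below it):
  1 left: {3}→1  {5}→1
  2 left: {2,3}→1  {3,5}→2  {4,5}→1
  3 left: {0,2,3}→1  {1,4,5}→1  {2,3,5}→3  {3,4,5}→3
  4 left: {0,2,3,5}→4  {1,3,4,5}→4  {2,3,4,5}→6
  placing 0:e first → 10 extensions
  placing 1:b first → 10 extensions
total linear extensions = 20

20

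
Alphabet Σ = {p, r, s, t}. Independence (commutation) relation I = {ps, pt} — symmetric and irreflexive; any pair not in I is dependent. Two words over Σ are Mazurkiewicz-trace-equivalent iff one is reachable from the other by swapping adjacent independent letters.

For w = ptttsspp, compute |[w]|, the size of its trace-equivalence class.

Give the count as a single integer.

56

#0=p has no predecessor
#1=t has no predecessor
#2=t depends on [1:t]
#3=t depends on [2:t]
#4=s depends on [3:t]
#5=s depends on [4:s]
#6=p depends on [0:p]
#7=p depends on [6:p]
sources: [0:p, 1:t]
N(rest) = Σ N(rest − s) over sources s of rest; N(one piece) = 1:
  size 1 → [5]=1  [7]=1
  size 2 → [4,5]=1  [5,7]=2  [6,7]=1
  size 3 → [0,6,7]=1  [3,4,5]=1  [4,5,7]=3  [5,6,7]=3
  size 4 → [0,5,6,7]=4  [2,3,4,5]=1  [3,4,5,7]=4  [4,5,6,7]=6
  size 5 → [0,4,5,6,7]=10  [1,2,3,4,5]=1  [2,3,4,5,7]=5  [3,4,5,6,7]=10
  size 6 → [0,3,4,5,6,7]=20  [1,2,3,4,5,7]=6  [2,3,4,5,6,7]=15
  first=0(p) contributes 21
  first=1(t) contributes 35
|[w]| = 56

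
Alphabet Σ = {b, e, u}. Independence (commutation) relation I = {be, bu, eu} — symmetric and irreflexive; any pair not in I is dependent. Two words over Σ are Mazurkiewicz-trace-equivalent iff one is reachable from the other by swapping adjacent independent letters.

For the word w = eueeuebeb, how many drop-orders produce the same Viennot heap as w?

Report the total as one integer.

756

#0=e has no predecessor
#1=u has no predecessor
#2=e depends on [0:e]
#3=e depends on [2:e]
#4=u depends on [1:u]
#5=e depends on [3:e]
#6=b has no predecessor
#7=e depends on [5:e]
#8=b depends on [6:b]
sources: [0:e, 1:u, 6:b]
N(rest) = Σ N(rest − s) over sources s of rest; N(one piece) = 1:
  size 1 → [4]=1  [7]=1  [8]=1
  size 2 → [1,4]=1  [4,7]=2  [4,8]=2  [5,7]=1  [6,8]=1  [7,8]=2
  size 3 → [1,4,7]=3  [1,4,8]=3  [3,5,7]=1  [4,5,7]=3  [4,6,8]=3  [4,7,8]=6  [5,7,8]=3  [6,7,8]=3
  size 4 → [1,4,5,7]=6  [1,4,6,8]=6  [1,4,7,8]=12  [2,3,5,7]=1  [3,4,5,7]=4  [3,5,7,8]=4  [4,5,7,8]=12  [4,6,7,8]=12  [5,6,7,8]=6
  size 5 → [0,2,3,5,7]=1  [1,3,4,5,7]=10  [1,4,5,7,8]=30  [1,4,6,7,8]=30  [2,3,4,5,7]=5  [2,3,5,7,8]=5  [3,4,5,7,8]=20  [3,5,6,7,8]=10  [4,5,6,7,8]=30
  size 6 → [0,2,3,4,5,7]=6  [0,2,3,5,7,8]=6  [1,2,3,4,5,7]=15  [1,3,4,5,7,8]=60  [1,4,5,6,7,8]=90  [2,3,4,5,7,8]=30  [2,3,5,6,7,8]=15  [3,4,5,6,7,8]=60
  size 7 → [0,1,2,3,4,5,7]=21  [0,2,3,4,5,7,8]=42  [0,2,3,5,6,7,8]=21  [1,2,3,4,5,7,8]=105  [1,3,4,5,6,7,8]=210  [2,3,4,5,6,7,8]=105
  first=0(e) contributes 420
  first=1(u) contributes 168
  first=6(b) contributes 168
|[w]| = 756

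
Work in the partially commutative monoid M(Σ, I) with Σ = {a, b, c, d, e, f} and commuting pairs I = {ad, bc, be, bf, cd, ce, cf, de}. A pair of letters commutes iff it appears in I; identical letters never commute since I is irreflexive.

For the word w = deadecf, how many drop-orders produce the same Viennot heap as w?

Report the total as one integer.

piece 0:d — minimal
piece 1:e — minimal
piece 2:a rests on {1:e}
piece 3:d rests on {0:d}
piece 4:e rests on {2:a}
piece 5:c rests on {2:a}
piece 6:f rests on {3:d, 4:e}
minimal pieces: {0:d, 1:e}
ways to finish when only these pieces remain (= sum over removing one remaining piece with nothing left below it):
  1 left: {5}→1  {6}→1
  2 left: {3,6}→1  {4,6}→1  {5,6}→2
  3 left: {0,3,6}→1  {3,4,6}→2  {3,5,6}→3  {4,5,6}→3
  4 left: {0,3,4,6}→3  {0,3,5,6}→4  {2,4,5,6}→3  {3,4,5,6}→8
  5 left: {0,3,4,5,6}→15  {1,2,4,5,6}→3  {2,3,4,5,6}→11
  placing 0:d first → 14 extensions
  placing 1:e first → 26 extensions
total linear extensions = 40

40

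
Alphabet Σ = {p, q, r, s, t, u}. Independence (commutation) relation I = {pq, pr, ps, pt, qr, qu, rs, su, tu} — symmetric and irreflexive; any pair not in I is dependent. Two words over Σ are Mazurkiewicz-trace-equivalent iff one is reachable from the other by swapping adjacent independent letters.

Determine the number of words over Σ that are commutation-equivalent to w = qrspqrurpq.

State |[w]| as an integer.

1260

#0=q has no predecessor
#1=r has no predecessor
#2=s depends on [0:q]
#3=p has no predecessor
#4=q depends on [2:s]
#5=r depends on [1:r]
#6=u depends on [3:p, 5:r]
#7=r depends on [6:u]
#8=p depends on [6:u]
#9=q depends on [4:q]
sources: [0:q, 1:r, 3:p]
N(rest) = Σ N(rest − s) over sources s of rest; N(one piece) = 1:
  size 1 → [7]=1  [8]=1  [9]=1
  size 2 → [4,9]=1  [7,8]=2  [7,9]=2  [8,9]=2
  size 3 → [2,4,9]=1  [4,7,9]=3  [4,8,9]=3  [6,7,8]=2  [7,8,9]=6
  size 4 → [0,2,4,9]=1  [2,4,7,9]=4  [2,4,8,9]=4  [3,6,7,8]=2  [4,7,8,9]=12  [5,6,7,8]=2  [6,7,8,9]=8
  size 5 → [0,2,4,7,9]=5  [0,2,4,8,9]=5  [1,5,6,7,8]=2  [2,4,7,8,9]=20  [3,5,6,7,8]=4  [3,6,7,8,9]=10  [4,6,7,8,9]=20  [5,6,7,8,9]=10
  size 6 → [0,2,4,7,8,9]=30  [1,3,5,6,7,8]=6  [1,5,6,7,8,9]=12  [2,4,6,7,8,9]=40  [3,4,6,7,8,9]=30  [3,5,6,7,8,9]=24  [4,5,6,7,8,9]=30
  size 7 → [0,2,4,6,7,8,9]=70  [1,3,5,6,7,8,9]=42  [1,4,5,6,7,8,9]=42  [2,3,4,6,7,8,9]=70  [2,4,5,6,7,8,9]=70  [3,4,5,6,7,8,9]=84
  size 8 → [0,2,3,4,6,7,8,9]=140  [0,2,4,5,6,7,8,9]=140  [1,2,4,5,6,7,8,9]=112  [1,3,4,5,6,7,8,9]=168  [2,3,4,5,6,7,8,9]=224
  first=0(q) contributes 504
  first=1(r) contributes 504
  first=3(p) contributes 252
|[w]| = 1260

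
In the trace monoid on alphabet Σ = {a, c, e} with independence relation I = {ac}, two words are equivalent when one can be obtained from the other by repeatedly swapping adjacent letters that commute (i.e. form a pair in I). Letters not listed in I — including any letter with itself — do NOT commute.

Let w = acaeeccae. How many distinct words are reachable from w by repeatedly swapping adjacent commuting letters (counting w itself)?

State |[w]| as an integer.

9

0(a) covers ∅
1(c) covers ∅
2(a) covers 0:a
3(e) covers 1:c, 2:a
4(e) covers 3:e
5(c) covers 4:e
6(c) covers 5:c
7(a) covers 4:e
8(e) covers 6:c, 7:a
floor of heap: 0:a, 1:c
completions by unplaced set U, small U first (add the entries for U minus each lowest piece of U):
  |U|=1: {8}:1
  |U|=2: {6,8}:1  {7,8}:1
  |U|=3: {5,6,8}:1  {6,7,8}:2
  |U|=4: {5,6,7,8}:3
  |U|=5: {4,5,6,7,8}:3
  |U|=6: {3,4,5,6,7,8}:3
  |U|=7: {1,3,4,5,6,7,8}:3  {2,3,4,5,6,7,8}:3
  start at 0(a): 6
  start at 1(c): 3
sum over floor = 9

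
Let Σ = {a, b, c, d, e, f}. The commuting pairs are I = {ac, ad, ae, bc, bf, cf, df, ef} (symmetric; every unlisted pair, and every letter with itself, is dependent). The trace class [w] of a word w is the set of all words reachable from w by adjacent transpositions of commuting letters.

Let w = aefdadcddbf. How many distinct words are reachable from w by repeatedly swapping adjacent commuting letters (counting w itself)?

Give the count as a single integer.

#0=a has no predecessor
#1=e has no predecessor
#2=f depends on [0:a]
#3=d depends on [1:e]
#4=a depends on [2:f]
#5=d depends on [3:d]
#6=c depends on [5:d]
#7=d depends on [6:c]
#8=d depends on [7:d]
#9=b depends on [4:a, 8:d]
#10=f depends on [4:a]
sources: [0:a, 1:e]
N(rest) = Σ N(rest − s) over sources s of rest; N(one piece) = 1:
  size 1 → [9]=1  [10]=1
  size 2 → [8,9]=1  [9,10]=2
  size 3 → [4,9,10]=2  [7,8,9]=1  [8,9,10]=3
  size 4 → [2,4,9,10]=2  [4,8,9,10]=5  [6,7,8,9]=1  [7,8,9,10]=4
  size 5 → [0,2,4,9,10]=2  [2,4,8,9,10]=7  [4,7,8,9,10]=9  [5,6,7,8,9]=1  [6,7,8,9,10]=5
  size 6 → [0,2,4,8,9,10]=9  [2,4,7,8,9,10]=16  [3,5,6,7,8,9]=1  [4,6,7,8,9,10]=14  [5,6,7,8,9,10]=6
  size 7 → [0,2,4,7,8,9,10]=25  [1,3,5,6,7,8,9]=1  [2,4,6,7,8,9,10]=30  [3,5,6,7,8,9,10]=7  [4,5,6,7,8,9,10]=20
  size 8 → [0,2,4,6,7,8,9,10]=55  [1,3,5,6,7,8,9,10]=8  [2,4,5,6,7,8,9,10]=50  [3,4,5,6,7,8,9,10]=27
  size 9 → [0,2,4,5,6,7,8,9,10]=105  [1,3,4,5,6,7,8,9,10]=35  [2,3,4,5,6,7,8,9,10]=77
  first=0(a) contributes 112
  first=1(e) contributes 182
|[w]| = 294

294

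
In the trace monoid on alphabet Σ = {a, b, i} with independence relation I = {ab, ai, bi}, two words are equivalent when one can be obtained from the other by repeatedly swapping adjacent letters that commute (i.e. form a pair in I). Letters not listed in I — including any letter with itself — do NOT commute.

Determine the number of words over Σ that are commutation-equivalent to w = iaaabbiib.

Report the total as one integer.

#0=i has no predecessor
#1=a has no predecessor
#2=a depends on [1:a]
#3=a depends on [2:a]
#4=b has no predecessor
#5=b depends on [4:b]
#6=i depends on [0:i]
#7=i depends on [6:i]
#8=b depends on [5:b]
sources: [0:i, 1:a, 4:b]
N(rest) = Σ N(rest − s) over sources s of rest; N(one piece) = 1:
  size 1 → [3]=1  [7]=1  [8]=1
  size 2 → [2,3]=1  [3,7]=2  [3,8]=2  [5,8]=1  [6,7]=1  [7,8]=2
  size 3 → [0,6,7]=1  [1,2,3]=1  [2,3,7]=3  [2,3,8]=3  [3,5,8]=3  [3,6,7]=3  [3,7,8]=6  [4,5,8]=1  [5,7,8]=3  [6,7,8]=3
  size 4 → [0,3,6,7]=4  [0,6,7,8]=4  [1,2,3,7]=4  [1,2,3,8]=4  [2,3,5,8]=6  [2,3,6,7]=6  [2,3,7,8]=12  [3,4,5,8]=4  [3,5,7,8]=12  [3,6,7,8]=12  [4,5,7,8]=4  [5,6,7,8]=6
  size 5 → [0,2,3,6,7]=10  [0,3,6,7,8]=20  [0,5,6,7,8]=10  [1,2,3,5,8]=10  [1,2,3,6,7]=10  [1,2,3,7,8]=20  [2,3,4,5,8]=10  [2,3,5,7,8]=30  [2,3,6,7,8]=30  [3,4,5,7,8]=20  [3,5,6,7,8]=30  [4,5,6,7,8]=10
  size 6 → [0,1,2,3,6,7]=20  [0,2,3,6,7,8]=60  [0,3,5,6,7,8]=60  [0,4,5,6,7,8]=20  [1,2,3,4,5,8]=20  [1,2,3,5,7,8]=60  [1,2,3,6,7,8]=60  [2,3,4,5,7,8]=60  [2,3,5,6,7,8]=90  [3,4,5,6,7,8]=60
  size 7 → [0,1,2,3,6,7,8]=140  [0,2,3,5,6,7,8]=210  [0,3,4,5,6,7,8]=140  [1,2,3,4,5,7,8]=140  [1,2,3,5,6,7,8]=210  [2,3,4,5,6,7,8]=210
  first=0(i) contributes 560
  first=1(a) contributes 560
  first=4(b) contributes 560
|[w]| = 1680

1680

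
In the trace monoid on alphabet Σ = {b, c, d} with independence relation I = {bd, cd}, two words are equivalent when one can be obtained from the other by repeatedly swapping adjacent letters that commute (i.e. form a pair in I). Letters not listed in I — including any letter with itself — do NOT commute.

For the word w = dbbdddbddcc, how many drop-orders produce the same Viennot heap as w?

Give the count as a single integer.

462

drop 0:d onto floor
drop 1:b onto floor
drop 2:b onto {1:b}
drop 3:d onto {0:d}
drop 4:d onto {3:d}
drop 5:d onto {4:d}
drop 6:b onto {2:b}
drop 7:d onto {5:d}
drop 8:d onto {7:d}
drop 9:c onto {6:b}
drop 10:c onto {9:c}
ground layer = {0:d, 1:b}
drop-orders for the pieces not yet dropped (sum over which currently-grounded one goes next):
  1 to go: {8} 1  {10} 1
  2 to go: {7,8} 1  {8,10} 2  {9,10} 1
  3 to go: {5,7,8} 1  {6,9,10} 1  {7,8,10} 3  {8,9,10} 3
  4 to go: {2,6,9,10} 1  {4,5,7,8} 1  {5,7,8,10} 4  {6,8,9,10} 4  {7,8,9,10} 6
  5 to go: {1,2,6,9,10} 1  {2,6,8,9,10} 5  {3,4,5,7,8} 1  {4,5,7,8,10} 5  {5,7,8,9,10} 10  {6,7,8,9,10} 10
  6 to go: {0,3,4,5,7,8} 1  {1,2,6,8,9,10} 6  {2,6,7,8,9,10} 15  {3,4,5,7,8,10} 6  {4,5,7,8,9,10} 15  {5,6,7,8,9,10} 20
  7 to go: {0,3,4,5,7,8,10} 7  {1,2,6,7,8,9,10} 21  {2,5,6,7,8,9,10} 35  {3,4,5,7,8,9,10} 21  {4,5,6,7,8,9,10} 35
  8 to go: {0,3,4,5,7,8,9,10} 28  {1,2,5,6,7,8,9,10} 56  {2,4,5,6,7,8,9,10} 70  {3,4,5,6,7,8,9,10} 56
  9 to go: {0,3,4,5,6,7,8,9,10} 84  {1,2,4,5,6,7,8,9,10} 126  {2,3,4,5,6,7,8,9,10} 126
  if 0:d drops first: 252 orders
  if 1:b drops first: 210 orders
heap linearizations: 462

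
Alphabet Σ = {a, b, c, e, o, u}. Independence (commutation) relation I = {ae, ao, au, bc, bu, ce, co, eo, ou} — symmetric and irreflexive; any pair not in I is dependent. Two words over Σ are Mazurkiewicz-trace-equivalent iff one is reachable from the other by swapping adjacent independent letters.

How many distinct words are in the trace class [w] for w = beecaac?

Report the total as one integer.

25

#0=b has no predecessor
#1=e depends on [0:b]
#2=e depends on [1:e]
#3=c has no predecessor
#4=a depends on [0:b, 3:c]
#5=a depends on [4:a]
#6=c depends on [5:a]
sources: [0:b, 3:c]
N(rest) = Σ N(rest − s) over sources s of rest; N(one piece) = 1:
  size 1 → [2]=1  [6]=1
  size 2 → [1,2]=1  [2,6]=2  [5,6]=1
  size 3 → [1,2,6]=3  [2,5,6]=3  [4,5,6]=1
  size 4 → [1,2,5,6]=6  [2,4,5,6]=4  [3,4,5,6]=1
  size 5 → [1,2,4,5,6]=10  [2,3,4,5,6]=5
  first=0(b) contributes 15
  first=3(c) contributes 10
|[w]| = 25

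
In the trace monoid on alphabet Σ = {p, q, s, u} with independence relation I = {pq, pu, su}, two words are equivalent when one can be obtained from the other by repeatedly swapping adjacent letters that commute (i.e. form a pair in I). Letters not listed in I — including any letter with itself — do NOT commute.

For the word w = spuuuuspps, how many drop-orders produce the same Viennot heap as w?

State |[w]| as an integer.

210

#0=s has no predecessor
#1=p depends on [0:s]
#2=u has no predecessor
#3=u depends on [2:u]
#4=u depends on [3:u]
#5=u depends on [4:u]
#6=s depends on [1:p]
#7=p depends on [6:s]
#8=p depends on [7:p]
#9=s depends on [8:p]
sources: [0:s, 2:u]
N(rest) = Σ N(rest − s) over sources s of rest; N(one piece) = 1:
  size 1 → [5]=1  [9]=1
  size 2 → [4,5]=1  [5,9]=2  [8,9]=1
  size 3 → [3,4,5]=1  [4,5,9]=3  [5,8,9]=3  [7,8,9]=1
  size 4 → [2,3,4,5]=1  [3,4,5,9]=4  [4,5,8,9]=6  [5,7,8,9]=4  [6,7,8,9]=1
  size 5 → [1,6,7,8,9]=1  [2,3,4,5,9]=5  [3,4,5,8,9]=10  [4,5,7,8,9]=10  [5,6,7,8,9]=5
  size 6 → [0,1,6,7,8,9]=1  [1,5,6,7,8,9]=6  [2,3,4,5,8,9]=15  [3,4,5,7,8,9]=20  [4,5,6,7,8,9]=15
  size 7 → [0,1,5,6,7,8,9]=7  [1,4,5,6,7,8,9]=21  [2,3,4,5,7,8,9]=35  [3,4,5,6,7,8,9]=35
  size 8 → [0,1,4,5,6,7,8,9]=28  [1,3,4,5,6,7,8,9]=56  [2,3,4,5,6,7,8,9]=70
  first=0(s) contributes 126
  first=2(u) contributes 84
|[w]| = 210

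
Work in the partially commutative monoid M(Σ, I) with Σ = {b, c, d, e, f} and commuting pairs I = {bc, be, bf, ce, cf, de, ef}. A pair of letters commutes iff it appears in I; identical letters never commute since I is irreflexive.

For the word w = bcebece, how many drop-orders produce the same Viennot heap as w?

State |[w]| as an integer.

piece 0:b — minimal
piece 1:c — minimal
piece 2:e — minimal
piece 3:b rests on {0:b}
piece 4:e rests on {2:e}
piece 5:c rests on {1:c}
piece 6:e rests on {4:e}
minimal pieces: {0:b, 1:c, 2:e}
ways to finish when only these pieces remain (= sum over removing one remaining piece with nothing left below it):
  1 left: {3}→1  {5}→1  {6}→1
  2 left: {0,3}→1  {1,5}→1  {3,5}→2  {3,6}→2  {4,6}→1  {5,6}→2
  3 left: {0,3,5}→3  {0,3,6}→3  {1,3,5}→3  {1,5,6}→3  {2,4,6}→1  {3,4,6}→3  {3,5,6}→6  {4,5,6}→3
  4 left: {0,1,3,5}→6  {0,3,4,6}→6  {0,3,5,6}→12  {1,3,5,6}→12  {1,4,5,6}→6  {2,3,4,6}→4  {2,4,5,6}→4  {3,4,5,6}→12
  5 left: {0,1,3,5,6}→30  {0,2,3,4,6}→10  {0,3,4,5,6}→30  {1,2,4,5,6}→10  {1,3,4,5,6}→30  {2,3,4,5,6}→20
  placing 0:b first → 60 extensions
  placing 1:c first → 60 extensions
  placing 2:e first → 90 extensions
total linear extensions = 210

210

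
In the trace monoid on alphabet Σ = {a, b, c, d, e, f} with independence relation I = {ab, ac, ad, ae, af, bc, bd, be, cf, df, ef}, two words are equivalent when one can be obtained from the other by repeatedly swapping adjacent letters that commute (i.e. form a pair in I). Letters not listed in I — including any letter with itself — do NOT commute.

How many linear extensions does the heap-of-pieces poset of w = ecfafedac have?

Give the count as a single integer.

756

drop 0:e onto floor
drop 1:c onto {0:e}
drop 2:f onto floor
drop 3:a onto floor
drop 4:f onto {2:f}
drop 5:e onto {1:c}
drop 6:d onto {5:e}
drop 7:a onto {3:a}
drop 8:c onto {6:d}
ground layer = {0:e, 2:f, 3:a}
drop-orders for the pieces not yet dropped (sum over which currently-grounded one goes next):
  1 to go: {4} 1  {7} 1  {8} 1
  2 to go: {2,4} 1  {3,7} 1  {4,7} 2  {4,8} 2  {6,8} 1  {7,8} 2
  3 to go: {2,4,7} 3  {2,4,8} 3  {3,4,7} 3  {3,7,8} 3  {4,6,8} 3  {4,7,8} 6  {5,6,8} 1  {6,7,8} 3
  4 to go: {1,5,6,8} 1  {2,3,4,7} 6  {2,4,6,8} 6  {2,4,7,8} 12  {3,4,7,8} 12  {3,6,7,8} 6  {4,5,6,8} 4  {4,6,7,8} 12  {5,6,7,8} 4
  5 to go: {0,1,5,6,8} 1  {1,4,5,6,8} 5  {1,5,6,7,8} 5  {2,3,4,7,8} 30  {2,4,5,6,8} 10  {2,4,6,7,8} 30  {3,4,6,7,8} 30  {3,5,6,7,8} 10  {4,5,6,7,8} 20
  6 to go: {0,1,4,5,6,8} 6  {0,1,5,6,7,8} 6  {1,2,4,5,6,8} 15  {1,3,5,6,7,8} 15  {1,4,5,6,7,8} 30  {2,3,4,6,7,8} 90  {2,4,5,6,7,8} 60  {3,4,5,6,7,8} 60
  7 to go: {0,1,2,4,5,6,8} 21  {0,1,3,5,6,7,8} 21  {0,1,4,5,6,7,8} 42  {1,2,4,5,6,7,8} 105  {1,3,4,5,6,7,8} 105  {2,3,4,5,6,7,8} 210
  if 0:e drops first: 420 orders
  if 2:f drops first: 168 orders
  if 3:a drops first: 168 orders
heap linearizations: 756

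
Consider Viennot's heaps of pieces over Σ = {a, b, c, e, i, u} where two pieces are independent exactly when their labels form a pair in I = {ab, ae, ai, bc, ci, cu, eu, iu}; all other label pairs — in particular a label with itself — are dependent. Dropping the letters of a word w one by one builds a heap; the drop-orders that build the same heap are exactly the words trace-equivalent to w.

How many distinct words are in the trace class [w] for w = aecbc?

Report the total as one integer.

7

drop 0:a onto floor
drop 1:e onto floor
drop 2:c onto {0:a, 1:e}
drop 3:b onto {1:e}
drop 4:c onto {2:c}
ground layer = {0:a, 1:e}
drop-orders for the pieces not yet dropped (sum over which currently-grounded one goes next):
  1 to go: {3} 1  {4} 1
  2 to go: {2,4} 1  {3,4} 2
  3 to go: {0,2,4} 1  {2,3,4} 3
  if 0:a drops first: 3 orders
  if 1:e drops first: 4 orders
heap linearizations: 7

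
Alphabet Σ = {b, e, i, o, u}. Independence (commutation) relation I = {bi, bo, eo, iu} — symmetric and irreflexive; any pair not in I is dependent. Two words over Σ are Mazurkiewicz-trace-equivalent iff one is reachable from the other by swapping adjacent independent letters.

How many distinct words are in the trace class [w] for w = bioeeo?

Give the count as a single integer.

#0=b has no predecessor
#1=i has no predecessor
#2=o depends on [1:i]
#3=e depends on [0:b, 1:i]
#4=e depends on [3:e]
#5=o depends on [2:o]
sources: [0:b, 1:i]
N(rest) = Σ N(rest − s) over sources s of rest; N(one piece) = 1:
  size 1 → [4]=1  [5]=1
  size 2 → [2,5]=1  [3,4]=1  [4,5]=2
  size 3 → [0,3,4]=1  [2,4,5]=3  [3,4,5]=3
  size 4 → [0,3,4,5]=4  [2,3,4,5]=6
  first=0(b) contributes 6
  first=1(i) contributes 10
|[w]| = 16

16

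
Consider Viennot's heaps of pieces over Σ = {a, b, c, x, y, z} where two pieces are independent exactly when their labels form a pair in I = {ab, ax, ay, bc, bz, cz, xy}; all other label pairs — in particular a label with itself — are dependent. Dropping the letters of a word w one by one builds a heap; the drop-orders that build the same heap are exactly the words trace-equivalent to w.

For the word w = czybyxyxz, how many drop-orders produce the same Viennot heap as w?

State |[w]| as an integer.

drop 0:c onto floor
drop 1:z onto floor
drop 2:y onto {0:c, 1:z}
drop 3:b onto {2:y}
drop 4:y onto {3:b}
drop 5:x onto {3:b}
drop 6:y onto {4:y}
drop 7:x onto {5:x}
drop 8:z onto {6:y, 7:x}
ground layer = {0:c, 1:z}
drop-orders for the pieces not yet dropped (sum over which currently-grounded one goes next):
  1 to go: {8} 1
  2 to go: {6,8} 1  {7,8} 1
  3 to go: {4,6,8} 1  {5,7,8} 1  {6,7,8} 2
  4 to go: {4,6,7,8} 3  {5,6,7,8} 3
  5 to go: {4,5,6,7,8} 6
  6 to go: {3,4,5,6,7,8} 6
  7 to go: {2,3,4,5,6,7,8} 6
  if 0:c drops first: 6 orders
  if 1:z drops first: 6 orders
heap linearizations: 12

12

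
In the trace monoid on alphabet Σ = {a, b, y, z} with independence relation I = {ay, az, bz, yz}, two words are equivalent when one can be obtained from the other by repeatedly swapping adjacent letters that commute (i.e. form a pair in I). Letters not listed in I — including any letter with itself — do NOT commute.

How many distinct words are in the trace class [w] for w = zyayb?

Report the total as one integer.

0(z) covers ∅
1(y) covers ∅
2(a) covers ∅
3(y) covers 1:y
4(b) covers 2:a, 3:y
floor of heap: 0:z, 1:y, 2:a
completions by unplaced set U, small U first (add the entries for U minus each lowest piece of U):
  |U|=1: {0}:1  {4}:1
  |U|=2: {0,4}:2  {2,4}:1  {3,4}:1
  |U|=3: {0,2,4}:3  {0,3,4}:3  {1,3,4}:1  {2,3,4}:2
  start at 0(z): 3
  start at 1(y): 8
  start at 2(a): 4
sum over floor = 15

15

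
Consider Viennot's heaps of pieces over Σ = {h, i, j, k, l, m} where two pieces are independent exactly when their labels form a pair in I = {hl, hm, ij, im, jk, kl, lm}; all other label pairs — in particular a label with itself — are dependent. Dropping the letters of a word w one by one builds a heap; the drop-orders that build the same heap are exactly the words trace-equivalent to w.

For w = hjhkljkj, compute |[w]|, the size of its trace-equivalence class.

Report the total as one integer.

drop 0:h onto floor
drop 1:j onto {0:h}
drop 2:h onto {1:j}
drop 3:k onto {2:h}
drop 4:l onto {1:j}
drop 5:j onto {2:h, 4:l}
drop 6:k onto {3:k}
drop 7:j onto {5:j}
ground layer = {0:h}
drop-orders for the pieces not yet dropped (sum over which currently-grounded one goes next):
  1 to go: {6} 1  {7} 1
  2 to go: {3,6} 1  {5,7} 1  {6,7} 2
  3 to go: {3,6,7} 3  {4,5,7} 1  {5,6,7} 3
  4 to go: {3,5,6,7} 6  {4,5,6,7} 4
  5 to go: {2,3,5,6,7} 6  {3,4,5,6,7} 10
  6 to go: {2,3,4,5,6,7} 16
  if 0:h drops first: 16 orders

16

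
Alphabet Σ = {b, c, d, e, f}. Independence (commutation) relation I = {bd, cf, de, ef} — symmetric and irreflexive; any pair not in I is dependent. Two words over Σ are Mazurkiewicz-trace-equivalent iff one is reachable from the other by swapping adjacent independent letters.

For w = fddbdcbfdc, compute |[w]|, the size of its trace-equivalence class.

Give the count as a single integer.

4

piece 0:f — minimal
piece 1:d rests on {0:f}
piece 2:d rests on {1:d}
piece 3:b rests on {0:f}
piece 4:d rests on {2:d}
piece 5:c rests on {3:b, 4:d}
piece 6:b rests on {5:c}
piece 7:f rests on {6:b}
piece 8:d rests on {7:f}
piece 9:c rests on {8:d}
minimal pieces: {0:f}
ways to finish when only these pieces remain (= sum over removing one remaining piece with nothing left below it):
  1 left: {9}→1
  2 left: {8,9}→1
  3 left: {7,8,9}→1
  4 left: {6,7,8,9}→1
  5 left: {5,6,7,8,9}→1
  6 left: {3,5,6,7,8,9}→1  {4,5,6,7,8,9}→1
  7 left: {2,4,5,6,7,8,9}→1  {3,4,5,6,7,8,9}→2
  8 left: {1,2,4,5,6,7,8,9}→1  {2,3,4,5,6,7,8,9}→3
  placing 0:f first → 4 extensions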